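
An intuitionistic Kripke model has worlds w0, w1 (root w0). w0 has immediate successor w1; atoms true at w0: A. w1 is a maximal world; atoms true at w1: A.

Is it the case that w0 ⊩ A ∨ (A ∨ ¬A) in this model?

w0 ⊩ A ∨ (A ∨ ¬A) via the disjunct A.

Yes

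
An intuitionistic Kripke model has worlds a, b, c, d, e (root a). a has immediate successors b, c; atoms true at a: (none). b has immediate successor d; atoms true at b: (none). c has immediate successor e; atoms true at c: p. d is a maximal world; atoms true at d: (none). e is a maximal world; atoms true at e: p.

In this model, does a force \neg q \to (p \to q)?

a \nVdash \neg q \to (p \to q): already at a itself, a \Vdash \neg q but a \nVdash p \to q.
a \nVdash p \to q: at the accessible world c, c \Vdash p but c \nVdash q.
c lacks atom q, so c \nVdash q.

No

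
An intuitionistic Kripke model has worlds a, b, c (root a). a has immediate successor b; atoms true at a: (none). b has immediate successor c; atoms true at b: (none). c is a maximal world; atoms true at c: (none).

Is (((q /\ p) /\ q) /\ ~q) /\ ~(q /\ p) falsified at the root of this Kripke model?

a ||-/- (((q /\ p) /\ q) /\ ~q) /\ ~(q /\ p) since a fails ((q /\ p) /\ q) /\ ~q.
So the root a does not force (((q /\ p) /\ q) /\ ~q) /\ ~(q /\ p); the model is a countermodel.

Yes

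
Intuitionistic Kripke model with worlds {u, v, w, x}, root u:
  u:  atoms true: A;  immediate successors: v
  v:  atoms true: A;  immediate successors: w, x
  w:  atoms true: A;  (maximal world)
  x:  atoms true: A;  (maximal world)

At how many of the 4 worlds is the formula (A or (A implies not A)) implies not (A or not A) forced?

u: does not force it — u does not force (A or (A implies not A)) implies not (A or not A): already at u itself, u forces A or (A implies not A) but u does not force not (A or not A).
v: does not force it — v does not force (A or (A implies not A)) implies not (A or not A): already at v itself, v forces A or (A implies not A) but v does not force not (A or not A).
w: does not force it — w does not force (A or (A implies not A)) implies not (A or not A): already at w itself, w forces A or (A implies not A) but w does not force not (A or not A).
x: does not force it.
Worlds forcing the formula: { }.

0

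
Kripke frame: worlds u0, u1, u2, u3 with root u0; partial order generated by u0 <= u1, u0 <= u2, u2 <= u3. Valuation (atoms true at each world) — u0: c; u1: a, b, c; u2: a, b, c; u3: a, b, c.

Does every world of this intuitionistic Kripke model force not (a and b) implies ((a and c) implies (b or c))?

Yes

u0 forces not (a and b) implies ((a and c) implies (b or c)) vacuously: no world accessible from u0 forces the antecedent not (a and b).
Since the root u0 forces not (a and b) implies ((a and c) implies (b or c)) and forcing is persistent (monotone upward), every world forces it.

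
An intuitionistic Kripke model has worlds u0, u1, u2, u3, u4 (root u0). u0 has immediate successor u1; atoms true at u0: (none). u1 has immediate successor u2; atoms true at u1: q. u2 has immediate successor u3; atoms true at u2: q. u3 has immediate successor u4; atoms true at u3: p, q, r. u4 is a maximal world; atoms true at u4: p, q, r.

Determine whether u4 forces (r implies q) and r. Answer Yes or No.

u4 forces (r implies q) and r since u4 forces both conjuncts.

Yes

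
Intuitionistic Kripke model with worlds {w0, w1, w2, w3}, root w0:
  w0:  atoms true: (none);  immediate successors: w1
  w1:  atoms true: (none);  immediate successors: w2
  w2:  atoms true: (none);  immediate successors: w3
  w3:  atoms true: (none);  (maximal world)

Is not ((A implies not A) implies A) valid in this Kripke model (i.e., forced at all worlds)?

w0 forces not ((A implies not A) implies A): no world accessible from w0 forces (A implies not A) implies A.
Since the root w0 forces not ((A implies not A) implies A) and forcing is persistent (monotone upward), every world forces it.

Yes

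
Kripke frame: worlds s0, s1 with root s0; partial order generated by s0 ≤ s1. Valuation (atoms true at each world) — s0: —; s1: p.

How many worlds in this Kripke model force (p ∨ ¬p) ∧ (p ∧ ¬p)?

s0: does not force it — s0 ⊮ (p ∨ ¬p) ∧ (p ∧ ¬p) since s0 fails p ∨ ¬p.
s1: does not force it — s1 ⊮ (p ∨ ¬p) ∧ (p ∧ ¬p) since s1 fails p ∧ ¬p.
Worlds forcing the formula: { }.

0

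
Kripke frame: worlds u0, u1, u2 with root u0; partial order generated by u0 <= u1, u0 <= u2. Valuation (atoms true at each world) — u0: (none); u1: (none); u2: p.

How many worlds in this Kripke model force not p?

u0: does not force it — u0 does not force not p since u2 is accessible from u0 and u2 forces p.
u1: forces it.
u2: does not force it — u2 does not force not p since u2 is accessible from u2 and u2 forces p.
Worlds forcing the formula: {u1}.

1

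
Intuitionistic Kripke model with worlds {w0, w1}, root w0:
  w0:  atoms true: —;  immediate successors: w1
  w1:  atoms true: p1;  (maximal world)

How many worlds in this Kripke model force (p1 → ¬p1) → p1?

2

w0: forces it.
w1: forces it.
Worlds forcing the formula: {w0, w1}.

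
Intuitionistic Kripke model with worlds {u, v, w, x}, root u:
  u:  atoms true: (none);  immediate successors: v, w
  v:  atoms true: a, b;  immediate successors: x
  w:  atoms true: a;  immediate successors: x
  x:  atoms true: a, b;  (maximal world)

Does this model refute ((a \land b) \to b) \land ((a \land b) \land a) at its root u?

u \nVdash ((a \land b) \to b) \land ((a \land b) \land a) since u fails (a \land b) \land a.
So the root u does not force ((a \land b) \to b) \land ((a \land b) \land a); the model is a countermodel.

Yes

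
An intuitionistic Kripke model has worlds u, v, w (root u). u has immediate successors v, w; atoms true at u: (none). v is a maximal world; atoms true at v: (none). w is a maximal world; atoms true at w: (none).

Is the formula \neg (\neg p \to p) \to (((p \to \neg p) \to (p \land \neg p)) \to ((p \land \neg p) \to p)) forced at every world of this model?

u \Vdash \neg (\neg p \to p) \to (((p \to \neg p) \to (p \land \neg p)) \to ((p \land \neg p) \to p)): every world accessible from u that forces \neg (\neg p \to p) (namely u, v, w) also forces ((p \to \neg p) \to (p \land \neg p)) \to ((p \land \neg p) \to p).
Since the root u forces \neg (\neg p \to p) \to (((p \to \neg p) \to (p \land \neg p)) \to ((p \land \neg p) \to p)) and forcing is persistent (monotone upward), every world forces it.

Yes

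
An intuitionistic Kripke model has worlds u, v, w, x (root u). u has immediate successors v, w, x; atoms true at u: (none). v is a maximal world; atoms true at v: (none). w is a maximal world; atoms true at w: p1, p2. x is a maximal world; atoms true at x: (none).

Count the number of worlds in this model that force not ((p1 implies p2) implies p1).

2

u: does not force it — u does not force not ((p1 implies p2) implies p1) since w is accessible from u and w forces (p1 implies p2) implies p1.
v: forces it.
w: does not force it.
x: forces it.
Worlds forcing the formula: {v, x}.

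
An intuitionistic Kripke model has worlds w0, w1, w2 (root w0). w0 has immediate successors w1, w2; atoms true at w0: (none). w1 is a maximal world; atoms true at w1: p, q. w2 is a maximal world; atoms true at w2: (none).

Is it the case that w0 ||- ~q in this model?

w0 ||-/- ~q since w1 is accessible from w0 and w1 ||- q.

No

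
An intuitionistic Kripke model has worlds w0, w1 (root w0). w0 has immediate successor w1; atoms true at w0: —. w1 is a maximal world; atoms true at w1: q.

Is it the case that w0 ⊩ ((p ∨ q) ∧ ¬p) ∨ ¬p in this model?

w0 ⊩ ((p ∨ q) ∧ ¬p) ∨ ¬p via the disjunct ¬p.

Yes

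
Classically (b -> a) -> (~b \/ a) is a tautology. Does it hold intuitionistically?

This is the material-implication-as-disjunction principle, which is not intuitionistically valid.
A Kripke countermodel: worlds w0, w1; order generated by w0 <= w1; atoms true at each world — w0:{}; w1:{a,b}.
w0 ||-/- (b -> a) -> (~b \/ a): already at w0 itself, w0 ||- b -> a but w0 ||-/- ~b \/ a.
w0 ||-/- ~b \/ a: neither disjunct is forced at w0.
w0 ||-/- ~b since w1 is accessible from w0 and w1 ||- b.
So the root w0 does not force the formula.

No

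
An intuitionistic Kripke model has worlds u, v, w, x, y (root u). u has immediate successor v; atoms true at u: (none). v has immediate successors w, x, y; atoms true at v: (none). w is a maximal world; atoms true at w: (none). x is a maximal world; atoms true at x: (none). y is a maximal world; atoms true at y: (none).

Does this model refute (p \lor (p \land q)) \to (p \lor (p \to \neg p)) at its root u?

No

u \Vdash (p \lor (p \land q)) \to (p \lor (p \to \neg p)) vacuously: no world accessible from u forces the antecedent p \lor (p \land q).
So the root u forces (p \lor (p \land q)) \to (p \lor (p \to \neg p)); the model is not a countermodel.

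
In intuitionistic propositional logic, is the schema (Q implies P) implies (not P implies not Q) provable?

This is the forward direction of contraposition, which is intuitionistically derivable.
Assume Q implies P and not P. If Q held then P would follow, contradicting not P; so not Q.

Yes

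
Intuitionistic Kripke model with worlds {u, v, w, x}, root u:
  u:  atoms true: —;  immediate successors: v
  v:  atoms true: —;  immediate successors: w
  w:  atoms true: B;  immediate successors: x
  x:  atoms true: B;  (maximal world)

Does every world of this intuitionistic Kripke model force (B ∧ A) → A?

u ⊩ (B ∧ A) → A vacuously: no world accessible from u forces the antecedent B ∧ A.
Since the root u forces (B ∧ A) → A and forcing is persistent (monotone upward), every world forces it.

Yes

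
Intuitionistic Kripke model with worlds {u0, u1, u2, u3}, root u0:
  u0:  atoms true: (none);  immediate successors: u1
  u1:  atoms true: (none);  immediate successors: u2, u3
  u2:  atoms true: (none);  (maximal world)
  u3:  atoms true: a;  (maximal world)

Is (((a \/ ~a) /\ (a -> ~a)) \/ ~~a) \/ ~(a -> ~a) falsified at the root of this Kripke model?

Yes

u0 ||-/- (((a \/ ~a) /\ (a -> ~a)) \/ ~~a) \/ ~(a -> ~a): neither disjunct is forced at u0.
u0 ||-/- ((a \/ ~a) /\ (a -> ~a)) \/ ~~a: neither disjunct is forced at u0.
u0 ||-/- (a \/ ~a) /\ (a -> ~a) since u0 fails a \/ ~a.
So the root u0 does not force (((a \/ ~a) /\ (a -> ~a)) \/ ~~a) \/ ~(a -> ~a); the model is a countermodel.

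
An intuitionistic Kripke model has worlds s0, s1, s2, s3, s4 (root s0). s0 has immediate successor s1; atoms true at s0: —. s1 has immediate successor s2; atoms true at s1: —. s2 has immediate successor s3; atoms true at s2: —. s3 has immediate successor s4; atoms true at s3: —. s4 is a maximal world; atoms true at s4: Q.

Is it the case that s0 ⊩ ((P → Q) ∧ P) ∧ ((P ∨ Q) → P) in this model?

No

s0 ⊮ ((P → Q) ∧ P) ∧ ((P ∨ Q) → P) since s0 fails (P → Q) ∧ P.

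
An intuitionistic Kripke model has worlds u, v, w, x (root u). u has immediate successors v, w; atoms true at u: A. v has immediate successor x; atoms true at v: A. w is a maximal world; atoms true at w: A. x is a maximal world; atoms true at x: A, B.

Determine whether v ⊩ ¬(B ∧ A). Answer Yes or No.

No

v ⊮ ¬(B ∧ A) since x is accessible from v and x ⊩ B ∧ A.
x ⊩ B ∧ A since x forces both conjuncts.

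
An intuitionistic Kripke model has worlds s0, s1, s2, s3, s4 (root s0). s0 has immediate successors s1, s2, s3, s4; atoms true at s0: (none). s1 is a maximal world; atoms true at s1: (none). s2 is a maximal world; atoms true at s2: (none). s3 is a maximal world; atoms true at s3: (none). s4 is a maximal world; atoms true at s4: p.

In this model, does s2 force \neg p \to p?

s2 \nVdash \neg p \to p: already at s2 itself, s2 \Vdash \neg p but s2 \nVdash p.
s2 lacks atom p, so s2 \nVdash p.

No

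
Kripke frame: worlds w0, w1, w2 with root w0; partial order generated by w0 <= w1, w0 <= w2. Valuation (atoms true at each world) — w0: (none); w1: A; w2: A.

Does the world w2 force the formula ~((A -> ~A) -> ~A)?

No

w2 ||-/- ~((A -> ~A) -> ~A) since w2 is accessible from w2 and w2 ||- (A -> ~A) -> ~A.
w2 ||- (A -> ~A) -> ~A vacuously: no world accessible from w2 forces the antecedent A -> ~A.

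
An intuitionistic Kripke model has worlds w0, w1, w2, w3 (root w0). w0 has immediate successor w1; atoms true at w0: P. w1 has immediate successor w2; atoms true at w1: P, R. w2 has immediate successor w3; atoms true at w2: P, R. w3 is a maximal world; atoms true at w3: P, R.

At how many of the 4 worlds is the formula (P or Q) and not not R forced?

4

w0: forces it.
w1: forces it.
w2: forces it.
w3: forces it.
Worlds forcing the formula: {w0, w1, w2, w3}.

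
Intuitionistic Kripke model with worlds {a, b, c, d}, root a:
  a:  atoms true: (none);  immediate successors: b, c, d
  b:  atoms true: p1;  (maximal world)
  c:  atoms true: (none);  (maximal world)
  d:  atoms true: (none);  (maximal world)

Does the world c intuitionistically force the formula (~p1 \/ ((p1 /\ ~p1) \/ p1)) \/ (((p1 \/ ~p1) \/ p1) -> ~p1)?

Yes

c ||- (~p1 \/ ((p1 /\ ~p1) \/ p1)) \/ (((p1 \/ ~p1) \/ p1) -> ~p1) via the disjunct ~p1 \/ ((p1 /\ ~p1) \/ p1).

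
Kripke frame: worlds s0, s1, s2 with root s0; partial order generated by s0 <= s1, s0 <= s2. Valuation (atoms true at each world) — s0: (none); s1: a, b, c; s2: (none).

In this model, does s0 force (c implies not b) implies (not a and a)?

s0 does not force (c implies not b) implies (not a and a): at the accessible world s2, s2 forces c implies not b but s2 does not force not a and a.
s2 does not force not a and a since s2 fails a.

No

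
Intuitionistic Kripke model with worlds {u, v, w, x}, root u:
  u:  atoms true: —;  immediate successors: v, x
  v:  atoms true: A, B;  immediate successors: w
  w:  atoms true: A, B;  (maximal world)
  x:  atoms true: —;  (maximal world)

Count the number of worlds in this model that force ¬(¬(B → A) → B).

u: does not force it — u ⊮ ¬(¬(B → A) → B) since u is accessible from u and u ⊩ ¬(B → A) → B.
v: does not force it.
w: does not force it.
x: does not force it.
Worlds forcing the formula: { }.

0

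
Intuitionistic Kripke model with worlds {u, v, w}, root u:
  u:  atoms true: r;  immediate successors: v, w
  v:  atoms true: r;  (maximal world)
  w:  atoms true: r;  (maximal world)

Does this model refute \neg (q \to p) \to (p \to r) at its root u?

u \Vdash \neg (q \to p) \to (p \to r) vacuously: no world accessible from u forces the antecedent \neg (q \to p).
So the root u forces \neg (q \to p) \to (p \to r); the model is not a countermodel.

No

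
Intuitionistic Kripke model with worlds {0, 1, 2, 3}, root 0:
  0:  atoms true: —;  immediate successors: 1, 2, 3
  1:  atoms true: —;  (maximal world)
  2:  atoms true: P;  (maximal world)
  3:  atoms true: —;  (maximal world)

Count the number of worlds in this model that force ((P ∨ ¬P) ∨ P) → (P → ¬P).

0: does not force it — 0 ⊮ ((P ∨ ¬P) ∨ P) → (P → ¬P): at the accessible world 2, 2 ⊩ (P ∨ ¬P) ∨ P but 2 ⊮ P → ¬P.
1: forces it.
2: does not force it — 2 ⊮ ((P ∨ ¬P) ∨ P) → (P → ¬P): already at 2 itself, 2 ⊩ (P ∨ ¬P) ∨ P but 2 ⊮ P → ¬P.
3: forces it.
Worlds forcing the formula: {1, 3}.

2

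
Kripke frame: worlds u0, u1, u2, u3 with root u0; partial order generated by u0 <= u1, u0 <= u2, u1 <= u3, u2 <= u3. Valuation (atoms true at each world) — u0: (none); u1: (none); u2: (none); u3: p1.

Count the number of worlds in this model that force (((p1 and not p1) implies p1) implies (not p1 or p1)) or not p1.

u0: does not force it — u0 does not force (((p1 and not p1) implies p1) implies (not p1 or p1)) or not p1: neither disjunct is forced at u0.
u1: does not force it — u1 does not force (((p1 and not p1) implies p1) implies (not p1 or p1)) or not p1: neither disjunct is forced at u1.
u2: does not force it — u2 does not force (((p1 and not p1) implies p1) implies (not p1 or p1)) or not p1: neither disjunct is forced at u2.
u3: forces it.
Worlds forcing the formula: {u3}.

1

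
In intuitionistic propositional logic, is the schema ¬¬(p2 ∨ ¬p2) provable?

Yes

This is the double negation of excluded middle, which is intuitionistically derivable.
Assuming ¬(p2 ∨ ¬p2): from p2 we'd get p2 ∨ ¬p2, so ¬p2; but then p2 ∨ ¬p2 again — contradiction. Hence ¬¬(p2 ∨ ¬p2).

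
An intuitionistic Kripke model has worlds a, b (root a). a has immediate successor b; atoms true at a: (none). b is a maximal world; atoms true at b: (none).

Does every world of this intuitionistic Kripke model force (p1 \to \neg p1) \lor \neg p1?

Yes

a \Vdash (p1 \to \neg p1) \lor \neg p1 via the disjunct p1 \to \neg p1.
Since the root a forces (p1 \to \neg p1) \lor \neg p1 and forcing is persistent (monotone upward), every world forces it.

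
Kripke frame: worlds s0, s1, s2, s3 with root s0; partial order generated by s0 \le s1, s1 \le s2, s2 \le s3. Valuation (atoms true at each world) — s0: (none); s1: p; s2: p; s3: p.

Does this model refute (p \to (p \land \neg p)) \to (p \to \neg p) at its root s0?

s0 \Vdash (p \to (p \land \neg p)) \to (p \to \neg p) vacuously: no world accessible from s0 forces the antecedent p \to (p \land \neg p).
So the root s0 forces (p \to (p \land \neg p)) \to (p \to \neg p); the model is not a countermodel.

No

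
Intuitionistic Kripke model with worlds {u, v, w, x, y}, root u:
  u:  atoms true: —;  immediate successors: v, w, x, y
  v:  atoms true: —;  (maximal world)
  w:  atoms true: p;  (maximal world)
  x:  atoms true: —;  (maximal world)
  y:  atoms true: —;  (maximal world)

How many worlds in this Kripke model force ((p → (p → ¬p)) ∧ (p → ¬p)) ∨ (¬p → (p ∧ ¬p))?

u: does not force it — u ⊮ ((p → (p → ¬p)) ∧ (p → ¬p)) ∨ (¬p → (p ∧ ¬p)): neither disjunct is forced at u.
v: forces it.
w: forces it.
x: forces it.
y: forces it.
Worlds forcing the formula: {v, w, x, y}.

4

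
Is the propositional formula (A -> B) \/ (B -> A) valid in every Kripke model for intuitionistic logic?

No

This is the Gödel–Dummett linearity axiom, which is not intuitionistically valid.
A Kripke countermodel: worlds a, b, c; order generated by a <= b, a <= c; atoms true at each world — a:{}; b:{A}; c:{B}.
a ||-/- (A -> B) \/ (B -> A): neither disjunct is forced at a.
a ||-/- A -> B: at the accessible world b, b ||- A but b ||-/- B.
b lacks atom B, so b ||-/- B.
So the root a does not force the formula.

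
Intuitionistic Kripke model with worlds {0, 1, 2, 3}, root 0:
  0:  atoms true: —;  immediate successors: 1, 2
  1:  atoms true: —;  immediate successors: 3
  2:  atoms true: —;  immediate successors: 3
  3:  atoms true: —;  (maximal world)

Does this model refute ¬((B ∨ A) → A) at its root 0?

0 ⊮ ¬((B ∨ A) → A) since 0 is accessible from 0 and 0 ⊩ (B ∨ A) → A.
0 ⊩ (B ∨ A) → A vacuously: no world accessible from 0 forces the antecedent B ∨ A.
So the root 0 does not force ¬((B ∨ A) → A); the model is a countermodel.

Yes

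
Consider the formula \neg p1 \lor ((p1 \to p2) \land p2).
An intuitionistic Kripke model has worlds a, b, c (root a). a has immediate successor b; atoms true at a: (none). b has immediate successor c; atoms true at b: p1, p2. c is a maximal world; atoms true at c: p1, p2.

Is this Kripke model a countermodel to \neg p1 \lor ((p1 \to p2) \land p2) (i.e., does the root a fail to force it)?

Yes

a \nVdash \neg p1 \lor ((p1 \to p2) \land p2): neither disjunct is forced at a.
a \nVdash \neg p1 since b is accessible from a and b \Vdash p1.
So the root a does not force \neg p1 \lor ((p1 \to p2) \land p2); the model is a countermodel.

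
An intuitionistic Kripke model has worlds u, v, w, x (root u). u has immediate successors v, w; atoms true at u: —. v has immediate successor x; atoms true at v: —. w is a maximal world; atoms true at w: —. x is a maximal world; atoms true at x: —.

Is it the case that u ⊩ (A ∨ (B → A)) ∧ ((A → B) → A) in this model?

u ⊮ (A ∨ (B → A)) ∧ ((A → B) → A) since u fails (A → B) → A.

No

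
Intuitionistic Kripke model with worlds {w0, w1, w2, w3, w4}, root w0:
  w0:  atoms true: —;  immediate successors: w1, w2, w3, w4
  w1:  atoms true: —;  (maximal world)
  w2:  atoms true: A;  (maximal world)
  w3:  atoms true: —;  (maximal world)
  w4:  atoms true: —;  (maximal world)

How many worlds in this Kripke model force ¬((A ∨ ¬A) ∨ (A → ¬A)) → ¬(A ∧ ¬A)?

w0: forces it.
w1: forces it.
w2: forces it.
w3: forces it.
w4: forces it.
Worlds forcing the formula: {w0, w1, w2, w3, w4}.

5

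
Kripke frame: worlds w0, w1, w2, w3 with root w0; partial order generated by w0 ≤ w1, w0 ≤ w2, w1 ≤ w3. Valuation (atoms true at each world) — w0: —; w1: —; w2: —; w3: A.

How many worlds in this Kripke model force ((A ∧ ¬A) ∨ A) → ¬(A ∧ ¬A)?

4

w0: forces it.
w1: forces it.
w2: forces it.
w3: forces it.
Worlds forcing the formula: {w0, w1, w2, w3}.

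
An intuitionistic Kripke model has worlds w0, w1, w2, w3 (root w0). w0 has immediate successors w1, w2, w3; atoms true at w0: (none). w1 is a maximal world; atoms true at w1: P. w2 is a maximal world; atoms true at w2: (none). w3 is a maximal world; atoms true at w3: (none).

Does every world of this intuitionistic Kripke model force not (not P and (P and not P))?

w0 forces not (not P and (P and not P)): no world accessible from w0 forces not P and (P and not P).
Since the root w0 forces not (not P and (P and not P)) and forcing is persistent (monotone upward), every world forces it.

Yes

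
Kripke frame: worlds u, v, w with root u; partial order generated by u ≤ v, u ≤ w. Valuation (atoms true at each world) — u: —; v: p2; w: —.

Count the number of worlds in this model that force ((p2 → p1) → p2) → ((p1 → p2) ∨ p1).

3

u: forces it.
v: forces it.
w: forces it.
Worlds forcing the formula: {u, v, w}.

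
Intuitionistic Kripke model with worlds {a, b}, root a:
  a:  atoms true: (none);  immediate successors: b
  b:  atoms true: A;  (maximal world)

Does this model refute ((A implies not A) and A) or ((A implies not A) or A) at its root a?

a does not force ((A implies not A) and A) or ((A implies not A) or A): neither disjunct is forced at a.
a does not force (A implies not A) and A since a fails A implies not A.
So the root a does not force ((A implies not A) and A) or ((A implies not A) or A); the model is a countermodel.

Yes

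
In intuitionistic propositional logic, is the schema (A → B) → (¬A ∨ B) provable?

No

This is the material-implication-as-disjunction principle, which is not intuitionistically valid.
A Kripke countermodel: worlds s0, s1; order generated by s0 ≤ s1; atoms true at each world — s0:{}; s1:{A,B}.
s0 ⊮ (A → B) → (¬A ∨ B): already at s0 itself, s0 ⊩ A → B but s0 ⊮ ¬A ∨ B.
s0 ⊮ ¬A ∨ B: neither disjunct is forced at s0.
s0 ⊮ ¬A since s1 is accessible from s0 and s1 ⊩ A.
So the root s0 does not force the formula.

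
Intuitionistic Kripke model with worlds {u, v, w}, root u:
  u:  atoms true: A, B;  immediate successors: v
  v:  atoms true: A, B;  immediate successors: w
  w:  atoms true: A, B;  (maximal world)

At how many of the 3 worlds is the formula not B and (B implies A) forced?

u: does not force it — u does not force not B and (B implies A) since u fails not B.
v: does not force it — v does not force not B and (B implies A) since v fails not B.
w: does not force it — w does not force not B and (B implies A) since w fails not B.
Worlds forcing the formula: { }.

0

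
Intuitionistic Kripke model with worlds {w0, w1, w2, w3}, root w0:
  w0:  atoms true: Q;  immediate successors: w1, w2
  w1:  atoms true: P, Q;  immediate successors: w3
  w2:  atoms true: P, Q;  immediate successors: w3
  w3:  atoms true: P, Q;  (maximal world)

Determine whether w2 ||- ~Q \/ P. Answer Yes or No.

Yes

w2 ||- ~Q \/ P via the disjunct P.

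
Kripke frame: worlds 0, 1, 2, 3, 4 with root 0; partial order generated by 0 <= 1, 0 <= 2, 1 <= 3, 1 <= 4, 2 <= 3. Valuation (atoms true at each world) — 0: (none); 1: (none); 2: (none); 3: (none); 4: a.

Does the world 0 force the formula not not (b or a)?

0 does not force not not (b or a) since 2 is accessible from 0 and 2 forces not (b or a).
2 forces not (b or a): no world accessible from 2 forces b or a.

No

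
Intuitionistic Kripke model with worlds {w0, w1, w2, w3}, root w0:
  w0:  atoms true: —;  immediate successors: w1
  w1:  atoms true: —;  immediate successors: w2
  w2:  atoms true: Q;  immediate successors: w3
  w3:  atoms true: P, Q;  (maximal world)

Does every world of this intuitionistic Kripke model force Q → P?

Not every world: w0 ⊮ Q → P.
w0 ⊮ Q → P: at the accessible world w2, w2 ⊩ Q but w2 ⊮ P.
w2 lacks atom P, so w2 ⊮ P.

No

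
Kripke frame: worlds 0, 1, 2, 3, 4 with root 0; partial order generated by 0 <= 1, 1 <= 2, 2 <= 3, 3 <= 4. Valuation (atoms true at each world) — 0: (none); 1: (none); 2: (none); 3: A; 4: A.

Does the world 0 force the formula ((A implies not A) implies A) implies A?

0 does not force ((A implies not A) implies A) implies A: already at 0 itself, 0 forces (A implies not A) implies A but 0 does not force A.
0 lacks atom A, so 0 does not force A.

No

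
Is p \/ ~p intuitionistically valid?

No

This is the law of excluded middle, which is not intuitionistically valid.
A Kripke countermodel: worlds s0, s1; order generated by s0 <= s1; atoms true at each world — s0:{}; s1:{p}.
s0 ||-/- p \/ ~p: neither disjunct is forced at s0.
s0 lacks atom p, so s0 ||-/- p.
So the root s0 does not force the formula.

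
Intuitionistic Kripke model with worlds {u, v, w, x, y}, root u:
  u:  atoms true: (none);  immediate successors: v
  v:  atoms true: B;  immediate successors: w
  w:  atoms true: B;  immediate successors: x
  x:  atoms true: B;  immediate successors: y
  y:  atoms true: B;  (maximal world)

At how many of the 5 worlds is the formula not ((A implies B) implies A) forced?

u: forces it.
v: forces it.
w: forces it.
x: forces it.
y: forces it.
Worlds forcing the formula: {u, v, w, x, y}.

5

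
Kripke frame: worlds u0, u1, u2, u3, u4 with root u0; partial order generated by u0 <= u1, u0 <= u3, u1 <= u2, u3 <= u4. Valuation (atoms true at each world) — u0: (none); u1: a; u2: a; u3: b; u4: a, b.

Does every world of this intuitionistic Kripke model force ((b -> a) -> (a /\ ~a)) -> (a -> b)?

u0 ||- ((b -> a) -> (a /\ ~a)) -> (a -> b) vacuously: no world accessible from u0 forces the antecedent (b -> a) -> (a /\ ~a).
Since the root u0 forces ((b -> a) -> (a /\ ~a)) -> (a -> b) and forcing is persistent (monotone upward), every world forces it.

Yes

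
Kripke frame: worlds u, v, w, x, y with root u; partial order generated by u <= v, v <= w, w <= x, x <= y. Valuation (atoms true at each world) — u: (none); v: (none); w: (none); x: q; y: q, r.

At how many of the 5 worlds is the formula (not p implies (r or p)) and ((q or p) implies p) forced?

0

u: does not force it — u does not force (not p implies (r or p)) and ((q or p) implies p) since u fails not p implies (r or p).
v: does not force it.
w: does not force it.
x: does not force it.
y: does not force it.
Worlds forcing the formula: { }.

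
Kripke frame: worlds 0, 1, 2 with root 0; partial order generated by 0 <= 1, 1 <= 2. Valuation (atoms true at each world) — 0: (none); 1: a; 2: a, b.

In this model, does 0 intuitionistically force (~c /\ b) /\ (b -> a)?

0 ||-/- (~c /\ b) /\ (b -> a) since 0 fails ~c /\ b.

No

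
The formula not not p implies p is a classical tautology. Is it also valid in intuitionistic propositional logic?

This is double-negation elimination, which is not intuitionistically valid.
A Kripke countermodel: worlds 0, 1; order generated by 0 <= 1; atoms true at each world — 0:{}; 1:{p}.
0 does not force not not p implies p: already at 0 itself, 0 forces not not p but 0 does not force p.
0 lacks atom p, so 0 does not force p.
So the root 0 does not force the formula.

No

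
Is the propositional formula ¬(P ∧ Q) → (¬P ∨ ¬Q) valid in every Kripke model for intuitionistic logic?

No

This is the constructively invalid direction of De Morgan's law for conjunction, which is not intuitionistically valid.
A Kripke countermodel: worlds s0, s1, s2; order generated by s0 ≤ s1, s0 ≤ s2; atoms true at each world — s0:{}; s1:{P}; s2:{Q}.
s0 ⊮ ¬(P ∧ Q) → (¬P ∨ ¬Q): already at s0 itself, s0 ⊩ ¬(P ∧ Q) but s0 ⊮ ¬P ∨ ¬Q.
s0 ⊮ ¬P ∨ ¬Q: neither disjunct is forced at s0.
s0 ⊮ ¬P since s1 is accessible from s0 and s1 ⊩ P.
So the root s0 does not force the formula.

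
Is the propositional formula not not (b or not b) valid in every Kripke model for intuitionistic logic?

This is the double negation of excluded middle, which is intuitionistically derivable.
Assuming not (b or not b): from b we'd get b or not b, so not b; but then b or not b again — contradiction. Hence not not (b or not b).

Yes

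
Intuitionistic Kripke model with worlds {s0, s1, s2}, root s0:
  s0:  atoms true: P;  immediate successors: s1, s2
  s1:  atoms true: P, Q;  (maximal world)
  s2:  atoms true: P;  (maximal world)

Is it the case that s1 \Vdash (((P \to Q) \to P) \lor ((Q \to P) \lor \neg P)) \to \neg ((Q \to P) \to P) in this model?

No

s1 \nVdash (((P \to Q) \to P) \lor ((Q \to P) \lor \neg P)) \to \neg ((Q \to P) \to P): already at s1 itself, s1 \Vdash ((P \to Q) \to P) \lor ((Q \to P) \lor \neg P) but s1 \nVdash \neg ((Q \to P) \to P).
s1 \nVdash \neg ((Q \to P) \to P) since s1 is accessible from s1 and s1 \Vdash (Q \to P) \to P.
s1 \Vdash (Q \to P) \to P: every world accessible from s1 that forces Q \to P (namely s1) also forces P.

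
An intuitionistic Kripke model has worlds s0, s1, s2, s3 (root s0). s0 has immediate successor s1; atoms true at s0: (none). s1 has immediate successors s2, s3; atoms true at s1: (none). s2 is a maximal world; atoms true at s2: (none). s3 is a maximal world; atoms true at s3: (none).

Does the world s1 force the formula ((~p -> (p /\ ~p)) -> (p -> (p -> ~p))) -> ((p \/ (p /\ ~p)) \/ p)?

s1 ||-/- ((~p -> (p /\ ~p)) -> (p -> (p -> ~p))) -> ((p \/ (p /\ ~p)) \/ p): already at s1 itself, s1 ||- (~p -> (p /\ ~p)) -> (p -> (p -> ~p)) but s1 ||-/- (p \/ (p /\ ~p)) \/ p.
s1 ||-/- (p \/ (p /\ ~p)) \/ p: neither disjunct is forced at s1.
s1 ||-/- p \/ (p /\ ~p): neither disjunct is forced at s1.
s1 lacks atom p, so s1 ||-/- p.

No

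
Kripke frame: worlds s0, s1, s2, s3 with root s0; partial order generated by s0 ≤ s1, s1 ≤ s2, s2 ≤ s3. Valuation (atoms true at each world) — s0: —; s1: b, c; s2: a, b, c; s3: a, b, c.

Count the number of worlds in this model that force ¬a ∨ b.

s0: does not force it — s0 ⊮ ¬a ∨ b: neither disjunct is forced at s0.
s1: forces it.
s2: forces it.
s3: forces it.
Worlds forcing the formula: {s1, s2, s3}.

3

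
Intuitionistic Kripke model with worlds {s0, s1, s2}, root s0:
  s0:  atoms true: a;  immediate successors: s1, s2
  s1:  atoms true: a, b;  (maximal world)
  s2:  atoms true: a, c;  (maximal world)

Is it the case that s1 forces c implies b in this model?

s1 forces c implies b vacuously: no world accessible from s1 forces the antecedent c.

Yes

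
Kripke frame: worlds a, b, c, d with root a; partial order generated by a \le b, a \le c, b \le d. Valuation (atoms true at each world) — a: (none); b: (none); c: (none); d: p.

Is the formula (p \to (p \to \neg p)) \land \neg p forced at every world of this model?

Not every world: a \nVdash (p \to (p \to \neg p)) \land \neg p.
a \nVdash (p \to (p \to \neg p)) \land \neg p since a fails p \to (p \to \neg p).

No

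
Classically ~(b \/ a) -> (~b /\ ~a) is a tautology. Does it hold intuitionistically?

This is a constructively valid De Morgan direction (negated disjunction to conjunction of negations), which is intuitionistically derivable.
From ~(b \/ a): if b held then b \/ a would, contradiction — so ~b; similarly ~a.

Yes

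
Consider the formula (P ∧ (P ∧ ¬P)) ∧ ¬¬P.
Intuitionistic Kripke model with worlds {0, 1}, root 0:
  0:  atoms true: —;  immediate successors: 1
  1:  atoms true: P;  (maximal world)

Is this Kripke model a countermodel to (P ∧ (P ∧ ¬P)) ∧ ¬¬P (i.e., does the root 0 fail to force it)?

0 ⊮ (P ∧ (P ∧ ¬P)) ∧ ¬¬P since 0 fails P ∧ (P ∧ ¬P).
So the root 0 does not force (P ∧ (P ∧ ¬P)) ∧ ¬¬P; the model is a countermodel.

Yes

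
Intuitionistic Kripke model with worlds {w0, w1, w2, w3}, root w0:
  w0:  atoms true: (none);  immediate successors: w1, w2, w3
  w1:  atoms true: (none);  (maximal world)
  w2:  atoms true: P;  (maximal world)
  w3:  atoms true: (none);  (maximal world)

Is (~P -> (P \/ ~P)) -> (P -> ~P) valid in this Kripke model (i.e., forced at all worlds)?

Not every world: w0 ||-/- (~P -> (P \/ ~P)) -> (P -> ~P).
w0 ||-/- (~P -> (P \/ ~P)) -> (P -> ~P): already at w0 itself, w0 ||- ~P -> (P \/ ~P) but w0 ||-/- P -> ~P.
w0 ||-/- P -> ~P: at the accessible world w2, w2 ||- P but w2 ||-/- ~P.
w2 ||-/- ~P since w2 is accessible from w2 and w2 ||- P.

No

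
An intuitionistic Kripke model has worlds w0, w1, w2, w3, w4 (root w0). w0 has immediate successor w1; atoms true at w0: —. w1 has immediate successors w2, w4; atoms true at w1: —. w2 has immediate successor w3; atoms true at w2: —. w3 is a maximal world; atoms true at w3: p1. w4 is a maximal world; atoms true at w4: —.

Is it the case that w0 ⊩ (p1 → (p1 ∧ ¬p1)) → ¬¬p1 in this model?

w0 ⊮ (p1 → (p1 ∧ ¬p1)) → ¬¬p1: at the accessible world w4, w4 ⊩ p1 → (p1 ∧ ¬p1) but w4 ⊮ ¬¬p1.
w4 ⊮ ¬¬p1 since w4 is accessible from w4 and w4 ⊩ ¬p1.
w4 ⊩ ¬p1: no world accessible from w4 forces p1.

No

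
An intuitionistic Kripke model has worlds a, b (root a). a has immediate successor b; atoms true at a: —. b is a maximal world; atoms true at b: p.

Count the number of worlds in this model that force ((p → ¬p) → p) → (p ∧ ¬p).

0

a: does not force it — a ⊮ ((p → ¬p) → p) → (p ∧ ¬p): already at a itself, a ⊩ (p → ¬p) → p but a ⊮ p ∧ ¬p.
b: does not force it.
Worlds forcing the formula: { }.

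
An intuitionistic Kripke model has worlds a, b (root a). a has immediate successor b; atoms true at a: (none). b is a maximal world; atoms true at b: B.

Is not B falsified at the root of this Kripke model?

Yes

a does not force not B since b is accessible from a and b forces B.
So the root a does not force not B; the model is a countermodel.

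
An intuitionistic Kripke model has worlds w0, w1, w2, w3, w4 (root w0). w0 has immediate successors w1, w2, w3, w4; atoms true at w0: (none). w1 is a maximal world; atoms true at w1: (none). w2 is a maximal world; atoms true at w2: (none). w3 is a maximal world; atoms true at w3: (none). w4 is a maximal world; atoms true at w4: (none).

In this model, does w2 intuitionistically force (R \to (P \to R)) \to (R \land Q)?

No

w2 \nVdash (R \to (P \to R)) \to (R \land Q): already at w2 itself, w2 \Vdash R \to (P \to R) but w2 \nVdash R \land Q.
w2 \nVdash R \land Q since w2 fails R.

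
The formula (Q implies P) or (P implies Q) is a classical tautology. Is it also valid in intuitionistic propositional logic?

No

This is the Gödel–Dummett linearity axiom, which is not intuitionistically valid.
A Kripke countermodel: worlds a, b, c; order generated by a <= b, a <= c; atoms true at each world — a:{}; b:{Q}; c:{P}.
a does not force (Q implies P) or (P implies Q): neither disjunct is forced at a.
a does not force Q implies P: at the accessible world b, b forces Q but b does not force P.
b lacks atom P, so b does not force P.
So the root a does not force the formula.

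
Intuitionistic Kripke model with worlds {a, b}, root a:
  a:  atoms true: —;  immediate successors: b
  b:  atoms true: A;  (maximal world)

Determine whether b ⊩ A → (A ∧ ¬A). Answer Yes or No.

b ⊮ A → (A ∧ ¬A): already at b itself, b ⊩ A but b ⊮ A ∧ ¬A.
b ⊮ A ∧ ¬A since b fails ¬A.

No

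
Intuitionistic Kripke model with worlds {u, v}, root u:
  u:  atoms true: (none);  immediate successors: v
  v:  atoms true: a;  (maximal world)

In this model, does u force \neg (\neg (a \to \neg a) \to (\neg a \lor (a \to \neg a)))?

Yes

u \Vdash \neg (\neg (a \to \neg a) \to (\neg a \lor (a \to \neg a))): no world accessible from u forces \neg (a \to \neg a) \to (\neg a \lor (a \to \neg a)).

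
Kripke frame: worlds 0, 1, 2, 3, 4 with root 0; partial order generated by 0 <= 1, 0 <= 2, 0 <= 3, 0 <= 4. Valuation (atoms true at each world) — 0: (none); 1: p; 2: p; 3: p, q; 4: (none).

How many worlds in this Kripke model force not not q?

1

0: does not force it — 0 does not force not not q since 1 is accessible from 0 and 1 forces not q.
1: does not force it — 1 does not force not not q since 1 is accessible from 1 and 1 forces not q.
2: does not force it.
3: forces it.
4: does not force it.
Worlds forcing the formula: {3}.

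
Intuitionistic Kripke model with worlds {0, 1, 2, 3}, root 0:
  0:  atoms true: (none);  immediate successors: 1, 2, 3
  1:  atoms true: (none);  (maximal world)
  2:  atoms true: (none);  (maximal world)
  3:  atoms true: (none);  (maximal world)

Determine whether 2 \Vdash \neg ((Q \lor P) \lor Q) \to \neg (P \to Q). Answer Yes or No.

No

2 \nVdash \neg ((Q \lor P) \lor Q) \to \neg (P \to Q): already at 2 itself, 2 \Vdash \neg ((Q \lor P) \lor Q) but 2 \nVdash \neg (P \to Q).
2 \nVdash \neg (P \to Q) since 2 is accessible from 2 and 2 \Vdash P \to Q.
2 \Vdash P \to Q vacuously: no world accessible from 2 forces the antecedent P.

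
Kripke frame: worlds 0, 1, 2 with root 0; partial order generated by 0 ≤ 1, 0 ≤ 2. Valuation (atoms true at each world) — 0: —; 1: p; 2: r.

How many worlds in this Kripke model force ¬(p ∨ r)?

0

0: does not force it — 0 ⊮ ¬(p ∨ r) since 1 is accessible from 0 and 1 ⊩ p ∨ r.
1: does not force it.
2: does not force it.
Worlds forcing the formula: { }.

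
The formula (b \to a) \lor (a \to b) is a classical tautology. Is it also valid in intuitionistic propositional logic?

No

This is the Gödel–Dummett linearity axiom, which is not intuitionistically valid.
A Kripke countermodel: worlds w0, w1, w2; order generated by w0 \le w1, w0 \le w2; atoms true at each world — w0:{}; w1:{b}; w2:{a}.
w0 \nVdash (b \to a) \lor (a \to b): neither disjunct is forced at w0.
w0 \nVdash b \to a: at the accessible world w1, w1 \Vdash b but w1 \nVdash a.
w1 lacks atom a, so w1 \nVdash a.
So the root w0 does not force the formula.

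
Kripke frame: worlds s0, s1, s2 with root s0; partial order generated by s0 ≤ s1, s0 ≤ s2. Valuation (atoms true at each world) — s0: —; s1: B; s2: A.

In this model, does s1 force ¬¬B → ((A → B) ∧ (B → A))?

No

s1 ⊮ ¬¬B → ((A → B) ∧ (B → A)): already at s1 itself, s1 ⊩ ¬¬B but s1 ⊮ (A → B) ∧ (B → A).
s1 ⊮ (A → B) ∧ (B → A) since s1 fails B → A.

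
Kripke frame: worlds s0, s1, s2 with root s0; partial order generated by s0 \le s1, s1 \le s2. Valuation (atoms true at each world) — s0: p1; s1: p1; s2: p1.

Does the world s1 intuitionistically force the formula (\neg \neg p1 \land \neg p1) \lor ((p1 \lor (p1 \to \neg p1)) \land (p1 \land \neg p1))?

No

s1 \nVdash (\neg \neg p1 \land \neg p1) \lor ((p1 \lor (p1 \to \neg p1)) \land (p1 \land \neg p1)): neither disjunct is forced at s1.
s1 \nVdash \neg \neg p1 \land \neg p1 since s1 fails \neg p1.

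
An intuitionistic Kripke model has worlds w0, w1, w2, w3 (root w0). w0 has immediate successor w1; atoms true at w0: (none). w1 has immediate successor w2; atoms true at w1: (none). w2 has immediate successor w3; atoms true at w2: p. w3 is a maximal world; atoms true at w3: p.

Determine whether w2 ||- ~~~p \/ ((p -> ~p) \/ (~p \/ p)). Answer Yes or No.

w2 ||- ~~~p \/ ((p -> ~p) \/ (~p \/ p)) via the disjunct (p -> ~p) \/ (~p \/ p).

Yes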